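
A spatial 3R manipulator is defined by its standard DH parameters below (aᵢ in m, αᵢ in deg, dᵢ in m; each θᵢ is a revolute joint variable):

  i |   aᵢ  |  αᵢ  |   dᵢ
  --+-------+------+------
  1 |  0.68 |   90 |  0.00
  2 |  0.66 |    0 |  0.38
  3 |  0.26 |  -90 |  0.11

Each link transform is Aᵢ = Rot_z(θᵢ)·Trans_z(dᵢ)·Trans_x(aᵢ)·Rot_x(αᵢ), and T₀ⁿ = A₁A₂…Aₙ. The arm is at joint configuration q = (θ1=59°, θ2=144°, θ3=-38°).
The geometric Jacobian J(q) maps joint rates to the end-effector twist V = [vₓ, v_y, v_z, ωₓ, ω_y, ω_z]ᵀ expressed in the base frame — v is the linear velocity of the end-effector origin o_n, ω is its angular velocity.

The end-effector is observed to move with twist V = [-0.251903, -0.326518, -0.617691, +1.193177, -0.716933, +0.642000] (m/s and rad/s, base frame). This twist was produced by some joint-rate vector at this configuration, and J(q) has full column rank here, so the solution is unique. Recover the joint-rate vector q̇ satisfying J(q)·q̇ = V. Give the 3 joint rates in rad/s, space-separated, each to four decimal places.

0.6420 0.9700 0.4220

o_n = [0.4583, -0.1886, 0.6379]
J₁: ẑ×o_n = [0.1886, 0.4583, -0.0000], ω = ẑ
J2: z=[0.8572, -0.5150, 0.0000] o=[0.3502, 0.5829, 0.0000] → [-0.3285, -0.5468, -0.6056, 0.8572, -0.5150, 0.0000]
J3: z=[0.8572, -0.5150, 0.0000] o=[0.4009, -0.0705, 0.3879] → [-0.1287, -0.2142, -0.0717, 0.8572, -0.5150, 0.0000]
q̇ = J⁺·V = [0.6420, 0.9700, 0.4220]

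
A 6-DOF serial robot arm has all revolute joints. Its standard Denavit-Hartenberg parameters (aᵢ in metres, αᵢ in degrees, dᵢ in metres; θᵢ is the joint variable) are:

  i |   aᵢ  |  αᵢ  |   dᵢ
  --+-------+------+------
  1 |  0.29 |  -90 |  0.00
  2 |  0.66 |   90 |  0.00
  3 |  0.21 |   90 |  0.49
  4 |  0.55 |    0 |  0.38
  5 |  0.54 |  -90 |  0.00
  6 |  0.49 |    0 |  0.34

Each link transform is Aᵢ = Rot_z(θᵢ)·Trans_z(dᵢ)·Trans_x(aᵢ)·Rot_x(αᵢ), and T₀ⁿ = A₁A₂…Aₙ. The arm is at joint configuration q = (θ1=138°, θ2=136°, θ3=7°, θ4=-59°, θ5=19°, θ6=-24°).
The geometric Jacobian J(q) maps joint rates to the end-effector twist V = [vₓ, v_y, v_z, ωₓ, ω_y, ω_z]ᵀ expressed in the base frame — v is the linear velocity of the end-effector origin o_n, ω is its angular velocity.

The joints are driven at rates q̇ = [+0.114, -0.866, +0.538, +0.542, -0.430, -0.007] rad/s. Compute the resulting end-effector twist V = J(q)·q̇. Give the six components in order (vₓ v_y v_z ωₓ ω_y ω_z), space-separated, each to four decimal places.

o_n = [1.4028, -0.7302, -1.2640]
J₁: ẑ×o_n = [0.7302, 1.4028, -0.0000], ω = ẑ
J2: z=[-0.6691, -0.7431, 0.0000] o=[-0.2155, 0.1940, 0.0000] → [0.9393, -0.8458, 1.8211, -0.6691, -0.7431, 0.0000]
J3: z=[-0.5162, 0.4648, -0.7193] o=[0.1373, -0.1236, -0.4585] → [-0.8108, -1.3262, -0.2751, -0.5162, 0.4648, -0.7193]
J4: z=[0.7293, 0.6789, -0.0847] o=[-0.0213, -0.0152, -0.9557] → [-0.2698, 0.1042, -1.4884, 0.7293, 0.6789, -0.0847]
J5: z=[0.7293, 0.6789, -0.0847] o=[0.6264, -0.1373, -0.8441] → [-0.3353, 0.2405, -0.9596, 0.7293, 0.6789, -0.0847]
J6: z=[-0.1068, -0.0092, -0.9942] o=[0.9913, -0.5338, -0.8796] → [-0.1918, -0.4502, 0.0248, -0.1068, -0.0092, -0.9942]
V = J·q̇ = [-1.1671, 0.1351, -2.1194, 0.3842, 0.9697, -0.2755]

-1.1671 0.1351 -2.1194 0.3842 0.9697 -0.2755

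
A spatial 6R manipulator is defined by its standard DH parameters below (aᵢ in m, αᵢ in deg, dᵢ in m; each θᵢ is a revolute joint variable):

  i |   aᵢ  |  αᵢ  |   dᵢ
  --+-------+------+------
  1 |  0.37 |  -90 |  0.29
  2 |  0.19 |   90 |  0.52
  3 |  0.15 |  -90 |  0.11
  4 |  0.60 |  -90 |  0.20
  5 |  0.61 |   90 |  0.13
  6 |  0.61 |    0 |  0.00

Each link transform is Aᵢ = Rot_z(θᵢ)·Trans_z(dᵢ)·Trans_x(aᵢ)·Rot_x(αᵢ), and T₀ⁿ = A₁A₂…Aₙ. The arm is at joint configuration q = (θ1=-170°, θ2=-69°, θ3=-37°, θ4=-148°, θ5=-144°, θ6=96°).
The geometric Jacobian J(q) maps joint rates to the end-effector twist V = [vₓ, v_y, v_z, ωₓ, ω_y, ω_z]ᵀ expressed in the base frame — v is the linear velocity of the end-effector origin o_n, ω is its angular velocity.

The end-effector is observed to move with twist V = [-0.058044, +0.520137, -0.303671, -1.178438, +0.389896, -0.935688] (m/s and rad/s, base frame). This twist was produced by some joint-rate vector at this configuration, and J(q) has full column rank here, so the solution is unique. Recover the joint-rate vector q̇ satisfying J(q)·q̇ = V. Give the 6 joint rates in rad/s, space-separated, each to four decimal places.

0.0670 0.4060 -0.7820 -0.4950 -0.4200 0.7750

o_n = [0.2160, -0.6642, 1.3564]
J₁: ẑ×o_n = [0.6642, 0.2160, -0.0000], ω = ẑ
J2: z=[0.1736, -0.9848, 0.0000] o=[-0.3644, -0.0642, 0.2900] → [-1.0502, -0.1852, 0.4674, 0.1736, -0.9848, 0.0000]
J3: z=[0.9194, 0.1621, 0.3584] o=[-0.3411, -0.5882, 0.4674] → [0.1714, -0.6177, -0.1602, 0.9194, 0.1621, 0.3584]
J4: z=[-0.0737, -0.8240, 0.5618] o=[-0.2980, -0.4889, 0.6186] → [-0.5094, 0.3431, 0.4364, -0.0737, -0.8240, 0.5618]
J5: z=[0.5750, 0.4252, 0.6990] o=[0.1762, -0.8784, 0.4656] → [0.2291, -0.4844, 0.1062, 0.5750, 0.4252, 0.6990]
J6: z=[-0.4193, 0.8868, -0.1945] o=[-0.1776, -0.9337, 0.9762] → [0.3896, 0.0829, -0.4620, -0.4193, 0.8868, -0.1945]
q̇ = J⁺·V = [0.0670, 0.4060, -0.7820, -0.4950, -0.4200, 0.7750]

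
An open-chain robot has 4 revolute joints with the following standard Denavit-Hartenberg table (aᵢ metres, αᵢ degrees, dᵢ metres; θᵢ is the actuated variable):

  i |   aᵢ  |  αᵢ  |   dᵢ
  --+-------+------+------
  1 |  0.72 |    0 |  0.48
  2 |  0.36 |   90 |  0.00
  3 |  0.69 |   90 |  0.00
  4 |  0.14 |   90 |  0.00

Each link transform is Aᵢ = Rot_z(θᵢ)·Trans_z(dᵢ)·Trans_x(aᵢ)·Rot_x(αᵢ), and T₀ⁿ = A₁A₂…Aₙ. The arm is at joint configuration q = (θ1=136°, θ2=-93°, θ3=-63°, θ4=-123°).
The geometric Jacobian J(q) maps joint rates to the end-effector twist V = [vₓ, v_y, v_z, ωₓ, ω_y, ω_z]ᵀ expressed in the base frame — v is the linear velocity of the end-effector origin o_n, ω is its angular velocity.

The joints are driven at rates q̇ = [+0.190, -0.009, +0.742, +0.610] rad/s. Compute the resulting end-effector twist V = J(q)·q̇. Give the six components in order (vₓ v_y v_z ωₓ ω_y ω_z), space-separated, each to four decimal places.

0.0994 0.3046 0.1429 0.1085 -0.9133 -0.0959

o_n = [-0.1309, 1.0216, -0.0669]
J₁: ẑ×o_n = [-1.0216, -0.1309, 0.0000], ω = ẑ
J2: z=[0.0000, 0.0000, 1.0000] o=[-0.5179, 0.5002, 0.4800] → [-0.5214, 0.3870, 0.0000, 0.0000, 0.0000, 1.0000]
J3: z=[0.6820, -0.7314, 0.0000] o=[-0.2546, 0.7457, 0.4800] → [0.3999, 0.3730, 0.2786, 0.6820, -0.7314, 0.0000]
J4: z=[-0.6516, -0.6077, -0.4540] o=[-0.0255, 0.9593, -0.1348] → [-0.0130, 0.0921, -0.1046, -0.6516, -0.6077, -0.4540]
V = J·q̇ = [0.0994, 0.3046, 0.1429, 0.1085, -0.9133, -0.0959]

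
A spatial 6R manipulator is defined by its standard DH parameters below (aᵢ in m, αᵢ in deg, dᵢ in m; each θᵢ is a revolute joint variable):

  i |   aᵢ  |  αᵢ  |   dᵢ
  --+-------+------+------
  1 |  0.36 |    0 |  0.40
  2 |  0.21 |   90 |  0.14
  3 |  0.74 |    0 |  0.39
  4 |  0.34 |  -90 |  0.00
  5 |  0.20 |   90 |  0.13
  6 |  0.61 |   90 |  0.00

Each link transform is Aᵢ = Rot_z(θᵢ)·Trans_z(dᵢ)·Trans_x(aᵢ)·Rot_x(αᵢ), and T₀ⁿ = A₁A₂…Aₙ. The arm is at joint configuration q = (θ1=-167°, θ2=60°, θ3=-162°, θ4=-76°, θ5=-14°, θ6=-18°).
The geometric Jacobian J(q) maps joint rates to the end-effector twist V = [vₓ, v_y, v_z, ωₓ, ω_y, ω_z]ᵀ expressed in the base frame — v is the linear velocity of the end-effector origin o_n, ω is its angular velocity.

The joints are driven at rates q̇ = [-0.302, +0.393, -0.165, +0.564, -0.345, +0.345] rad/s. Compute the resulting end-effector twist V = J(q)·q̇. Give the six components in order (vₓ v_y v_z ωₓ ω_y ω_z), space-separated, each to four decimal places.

o_n = [-0.6044, 1.0689, 1.2726]
J₁: ẑ×o_n = [-1.0689, -0.6044, 0.0000], ω = ẑ
J2: z=[0.0000, 0.0000, 1.0000] o=[-0.3508, -0.0810, 0.4000] → [-1.1499, -0.2536, 0.0000, 0.0000, 0.0000, 1.0000]
J3: z=[-0.9563, 0.2924, 0.0000] o=[-0.4122, -0.2818, 0.5400] → [0.2142, 0.7006, -1.2355, -0.9563, 0.2924, 0.0000]
J4: z=[-0.9563, 0.2924, 0.0000] o=[-0.5794, 0.5052, 0.3113] → [0.2811, 0.9193, -0.5317, -0.9563, 0.2924, 0.0000]
J5: z=[0.2479, 0.8110, -0.5299] o=[-0.5267, 0.6775, 0.5997] → [0.7531, -0.1257, 0.1601, 0.2479, 0.8110, -0.5299]
J6: z=[-0.9654, 0.1611, -0.2052] o=[-0.5107, 0.8955, 0.6953] → [0.1286, 0.5765, -0.1523, -0.9654, 0.1611, -0.2052]
V = J·q̇ = [-0.2214, 0.7280, -0.2038, -0.8002, -0.1076, 0.2030]

-0.2214 0.7280 -0.2038 -0.8002 -0.1076 0.2030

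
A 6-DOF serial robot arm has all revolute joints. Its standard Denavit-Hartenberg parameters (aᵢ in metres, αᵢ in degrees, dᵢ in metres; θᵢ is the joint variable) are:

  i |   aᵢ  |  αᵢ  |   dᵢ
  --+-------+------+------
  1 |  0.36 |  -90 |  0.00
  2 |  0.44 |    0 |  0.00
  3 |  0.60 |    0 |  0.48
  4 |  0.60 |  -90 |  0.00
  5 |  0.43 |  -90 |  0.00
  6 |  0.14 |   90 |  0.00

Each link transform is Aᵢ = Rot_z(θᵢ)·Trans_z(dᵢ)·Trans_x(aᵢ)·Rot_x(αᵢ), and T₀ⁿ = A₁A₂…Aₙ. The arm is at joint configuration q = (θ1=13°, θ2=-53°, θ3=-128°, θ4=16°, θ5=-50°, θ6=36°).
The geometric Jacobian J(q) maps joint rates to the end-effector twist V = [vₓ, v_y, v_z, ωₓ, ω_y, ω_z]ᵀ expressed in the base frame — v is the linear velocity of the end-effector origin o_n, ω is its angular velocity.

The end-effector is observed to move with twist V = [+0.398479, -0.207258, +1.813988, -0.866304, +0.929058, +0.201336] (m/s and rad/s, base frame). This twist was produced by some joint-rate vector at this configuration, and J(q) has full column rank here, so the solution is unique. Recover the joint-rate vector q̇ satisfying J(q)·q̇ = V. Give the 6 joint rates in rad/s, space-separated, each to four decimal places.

0.4080 0.8430 0.3130 0.4140 -0.3640 0.7310

o_n = [-1.0915, 0.6678, 0.5071]
J₁: ẑ×o_n = [-0.6678, -1.0915, 0.0000], ω = ẑ
J2: z=[-0.2250, 0.9744, 0.0000] o=[0.3508, 0.0810, 0.0000] → [0.4941, 0.1141, 1.2733, -0.2250, 0.9744, 0.0000]
J3: z=[-0.2250, 0.9744, 0.0000] o=[0.6088, 0.1405, 0.3514] → [0.1517, 0.0350, 1.5381, -0.2250, 0.9744, 0.0000]
J4: z=[-0.2250, 0.9744, 0.0000] o=[-0.0837, 0.4733, 0.3409] → [0.1619, 0.0374, 0.9382, -0.2250, 0.9744, 0.0000]
J5: z=[0.2522, 0.0582, 0.9659] o=[-0.6484, 0.3429, 0.4962] → [-0.3131, -0.4307, 0.1077, 0.2522, 0.0582, 0.9659]
J6: z=[-0.5764, -0.7928, 0.1983] o=[-0.9827, 0.6038, 0.5678] → [0.0354, -0.0565, -0.1231, -0.5764, -0.7928, 0.1983]
q̇ = J⁺·V = [0.4080, 0.8430, 0.3130, 0.4140, -0.3640, 0.7310]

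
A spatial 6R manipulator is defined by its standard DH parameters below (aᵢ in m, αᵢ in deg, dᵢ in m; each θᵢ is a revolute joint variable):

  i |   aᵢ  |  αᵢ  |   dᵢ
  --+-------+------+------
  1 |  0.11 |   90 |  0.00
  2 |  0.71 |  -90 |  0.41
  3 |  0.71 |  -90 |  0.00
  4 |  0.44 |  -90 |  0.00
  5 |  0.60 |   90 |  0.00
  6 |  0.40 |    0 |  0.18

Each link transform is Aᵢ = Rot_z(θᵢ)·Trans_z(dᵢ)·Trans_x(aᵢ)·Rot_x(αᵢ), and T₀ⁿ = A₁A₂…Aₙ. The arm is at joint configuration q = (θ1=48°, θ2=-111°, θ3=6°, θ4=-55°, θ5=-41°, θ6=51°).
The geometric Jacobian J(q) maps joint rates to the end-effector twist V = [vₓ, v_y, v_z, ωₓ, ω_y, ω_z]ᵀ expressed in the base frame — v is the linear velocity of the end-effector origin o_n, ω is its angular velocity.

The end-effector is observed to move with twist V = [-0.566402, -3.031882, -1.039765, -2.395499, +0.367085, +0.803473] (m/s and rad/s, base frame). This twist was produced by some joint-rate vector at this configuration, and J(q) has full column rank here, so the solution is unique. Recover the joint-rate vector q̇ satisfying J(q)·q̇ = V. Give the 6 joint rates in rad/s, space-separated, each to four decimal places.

o_n = [-0.3856, 0.2286, -2.2238]
J₁: ẑ×o_n = [-0.2286, -0.3856, 0.0000], ω = ẑ
J2: z=[0.7431, -0.6691, 0.0000] o=[0.0736, 0.0817, 0.0000] → [1.4880, 1.6526, -0.1981, 0.7431, -0.6691, 0.0000]
J3: z=[0.6247, 0.6938, -0.3584] o=[0.2080, -0.3817, -0.6628] → [-0.8642, 1.1878, 0.7931, 0.6247, 0.6938, -0.3584]
J4: z=[-0.7140, 0.6933, 0.0976] o=[-0.0164, -0.5201, -1.3221] → [-0.6982, -0.6798, -0.2786, -0.7140, 0.6933, 0.0976]
J5: z=[-0.6173, -0.5576, -0.5550] o=[0.1289, -0.3192, -1.6855] → [0.6041, -0.0467, -0.6250, -0.6173, -0.5576, -0.5550]
J6: z=[-0.7556, 0.2237, 0.6156] o=[-0.0025, 0.1604, -2.0212] → [-0.0873, -0.3889, 0.0342, -0.7556, 0.2237, 0.6156]
q̇ = J⁺·V = [0.0400, -0.5680, -0.9740, 0.9100, 0.2430, 0.7480]

0.0400 -0.5680 -0.9740 0.9100 0.2430 0.7480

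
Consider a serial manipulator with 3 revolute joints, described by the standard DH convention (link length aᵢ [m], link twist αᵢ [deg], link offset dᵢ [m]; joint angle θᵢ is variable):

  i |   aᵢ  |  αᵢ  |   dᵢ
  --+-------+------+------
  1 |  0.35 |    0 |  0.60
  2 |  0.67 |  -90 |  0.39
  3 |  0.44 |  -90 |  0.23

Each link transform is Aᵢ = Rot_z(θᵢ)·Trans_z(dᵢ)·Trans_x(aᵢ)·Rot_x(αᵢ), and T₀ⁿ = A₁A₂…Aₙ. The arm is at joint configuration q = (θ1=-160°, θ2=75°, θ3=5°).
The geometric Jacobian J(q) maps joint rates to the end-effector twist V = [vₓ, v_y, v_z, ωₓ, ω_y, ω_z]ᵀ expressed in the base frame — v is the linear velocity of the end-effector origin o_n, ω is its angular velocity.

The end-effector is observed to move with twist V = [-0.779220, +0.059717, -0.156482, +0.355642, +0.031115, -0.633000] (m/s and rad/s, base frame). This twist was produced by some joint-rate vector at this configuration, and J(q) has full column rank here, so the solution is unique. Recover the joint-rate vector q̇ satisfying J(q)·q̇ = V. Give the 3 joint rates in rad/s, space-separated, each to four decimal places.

o_n = [-0.0032, -1.2038, 0.9517]
J₁: ẑ×o_n = [1.2038, -0.0032, 0.0000], ω = ẑ
J2: z=[0.0000, 0.0000, 1.0000] o=[-0.3289, -0.1197, 0.6000] → [1.0841, 0.3257, -0.0000, 0.0000, 0.0000, 1.0000]
J3: z=[0.9962, 0.0872, 0.0000] o=[-0.2705, -0.7872, 0.9900] → [-0.0033, 0.0382, -0.4383, 0.9962, 0.0872, 0.0000]
q̇ = J⁺·V = [-0.7670, 0.1340, 0.3570]

-0.7670 0.1340 0.3570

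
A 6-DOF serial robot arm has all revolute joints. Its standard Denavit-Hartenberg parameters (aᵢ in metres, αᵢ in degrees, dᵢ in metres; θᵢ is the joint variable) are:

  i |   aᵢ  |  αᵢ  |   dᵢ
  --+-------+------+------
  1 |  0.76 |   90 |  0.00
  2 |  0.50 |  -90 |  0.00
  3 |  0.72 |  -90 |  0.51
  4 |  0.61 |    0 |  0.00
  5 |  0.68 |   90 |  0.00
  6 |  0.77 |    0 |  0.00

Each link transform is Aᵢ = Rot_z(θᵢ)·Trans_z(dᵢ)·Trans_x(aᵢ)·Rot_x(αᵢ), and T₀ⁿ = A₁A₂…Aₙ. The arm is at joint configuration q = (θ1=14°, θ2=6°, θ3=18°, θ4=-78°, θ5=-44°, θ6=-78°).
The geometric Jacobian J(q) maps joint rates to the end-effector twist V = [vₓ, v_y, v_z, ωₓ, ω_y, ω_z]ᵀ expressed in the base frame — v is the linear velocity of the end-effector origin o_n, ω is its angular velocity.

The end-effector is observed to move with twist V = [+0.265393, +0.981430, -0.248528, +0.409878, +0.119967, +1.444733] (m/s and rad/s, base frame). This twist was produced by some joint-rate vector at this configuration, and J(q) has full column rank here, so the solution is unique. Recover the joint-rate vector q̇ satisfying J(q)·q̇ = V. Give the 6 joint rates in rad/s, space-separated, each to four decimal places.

0.3220 0.1020 0.7270 -0.3720 0.3180 -0.6510

o_n = [1.7719, -0.1685, 1.9257]
J₁: ẑ×o_n = [0.1685, 1.7719, -0.0000], ω = ẑ
J2: z=[0.2419, -0.9703, 0.0000] o=[0.7374, 0.1839, 0.0000] → [-1.8685, -0.4659, 0.9185, 0.2419, -0.9703, 0.0000]
J3: z=[-0.1014, -0.0253, 0.9945] o=[1.2199, 0.3042, 0.0523] → [0.4227, 0.7390, 0.0619, -0.1014, -0.0253, 0.9945]
J4: z=[-0.5283, 0.8485, -0.0323] o=[1.7751, 0.6719, 0.6310] → [1.0713, 0.6840, 0.4468, -0.5283, 0.8485, -0.0323]
J5: z=[-0.5283, 0.8485, -0.0323] o=[1.8215, 0.7239, 1.2371] → [0.5554, 0.3654, 0.5136, -0.5283, 0.8485, -0.0323]
J6: z=[-0.6612, -0.4349, -0.6113] o=[1.4593, 0.5188, 1.7747] → [-0.4858, -0.0913, 0.5904, -0.6612, -0.4349, -0.6113]
q̇ = J⁺·V = [0.3220, 0.1020, 0.7270, -0.3720, 0.3180, -0.6510]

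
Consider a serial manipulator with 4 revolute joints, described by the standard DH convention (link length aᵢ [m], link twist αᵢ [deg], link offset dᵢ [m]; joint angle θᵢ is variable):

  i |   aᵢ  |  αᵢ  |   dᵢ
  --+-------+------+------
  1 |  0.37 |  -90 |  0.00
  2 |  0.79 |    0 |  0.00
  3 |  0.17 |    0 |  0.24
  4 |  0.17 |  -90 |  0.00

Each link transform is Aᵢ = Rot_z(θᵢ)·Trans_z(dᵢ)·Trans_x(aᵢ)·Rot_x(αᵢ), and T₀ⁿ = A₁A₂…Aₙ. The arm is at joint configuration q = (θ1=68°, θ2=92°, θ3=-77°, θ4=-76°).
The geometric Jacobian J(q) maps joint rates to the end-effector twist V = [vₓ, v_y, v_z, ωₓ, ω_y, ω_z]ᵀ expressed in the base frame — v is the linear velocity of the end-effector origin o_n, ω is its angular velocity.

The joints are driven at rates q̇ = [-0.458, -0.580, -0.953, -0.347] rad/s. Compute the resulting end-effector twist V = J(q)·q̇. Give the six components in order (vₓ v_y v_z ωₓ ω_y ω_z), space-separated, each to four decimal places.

o_n = [-0.0019, 0.6361, -0.6848]
J₁: ẑ×o_n = [-0.6361, -0.0019, 0.0000], ω = ẑ
J2: z=[-0.9272, 0.3746, 0.0000] o=[0.1386, 0.3431, 0.0000] → [-0.2565, -0.6350, -0.2191, -0.9272, 0.3746, 0.0000]
J3: z=[-0.9272, 0.3746, 0.0000] o=[0.1283, 0.3175, -0.7895] → [0.0392, 0.0971, -0.2466, -0.9272, 0.3746, 0.0000]
J4: z=[-0.9272, 0.3746, 0.0000] o=[-0.0327, 0.5597, -0.8335] → [0.0557, 0.1379, -0.0824, -0.9272, 0.3746, 0.0000]
V = J·q̇ = [0.3834, 0.2288, 0.3907, 1.7431, -0.7043, -0.4580]

0.3834 0.2288 0.3907 1.7431 -0.7043 -0.4580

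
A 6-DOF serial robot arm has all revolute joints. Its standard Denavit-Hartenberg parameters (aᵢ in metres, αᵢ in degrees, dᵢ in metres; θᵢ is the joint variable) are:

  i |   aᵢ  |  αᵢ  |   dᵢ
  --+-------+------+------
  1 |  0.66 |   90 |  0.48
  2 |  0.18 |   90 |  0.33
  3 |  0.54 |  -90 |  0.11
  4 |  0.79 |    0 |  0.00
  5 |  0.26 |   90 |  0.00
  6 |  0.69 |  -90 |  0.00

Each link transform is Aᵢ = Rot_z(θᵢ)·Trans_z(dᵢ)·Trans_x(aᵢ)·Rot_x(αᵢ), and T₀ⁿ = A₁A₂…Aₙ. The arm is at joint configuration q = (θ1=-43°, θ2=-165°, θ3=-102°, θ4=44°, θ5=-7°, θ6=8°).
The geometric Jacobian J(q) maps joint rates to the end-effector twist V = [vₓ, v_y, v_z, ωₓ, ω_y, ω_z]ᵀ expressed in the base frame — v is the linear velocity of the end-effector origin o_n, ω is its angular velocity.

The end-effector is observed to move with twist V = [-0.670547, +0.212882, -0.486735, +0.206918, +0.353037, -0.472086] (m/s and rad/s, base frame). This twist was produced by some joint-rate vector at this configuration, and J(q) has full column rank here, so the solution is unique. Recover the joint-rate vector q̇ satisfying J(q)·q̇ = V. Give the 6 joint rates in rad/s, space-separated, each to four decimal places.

-0.3740 -0.8290 0.5170 0.0140 0.0060 -0.7370

o_n = [1.7836, 0.4027, -0.4629]
J₁: ẑ×o_n = [-0.4027, 1.7836, 0.0000], ω = ẑ
J2: z=[-0.6820, -0.7314, 0.0000] o=[0.4827, -0.4501, 0.4800] → [0.6896, -0.6430, 0.3698, -0.6820, -0.7314, 0.0000]
J3: z=[-0.1893, 0.1765, 0.9659] o=[0.1305, -0.5729, 0.4334] → [-1.1006, 1.4271, -0.4765, -0.1893, 0.1765, 0.9659]
J4: z=[-0.5492, 0.7964, -0.2532] o=[0.5492, -0.2411, 0.5687] → [-0.6586, -0.8791, -1.3367, -0.5492, 0.7964, -0.2532]
J5: z=[-0.5492, 0.7964, -0.2532] o=[1.1156, -0.0093, 0.0692] → [-0.3195, -0.4613, -0.7582, -0.5492, 0.7964, -0.2532]
J6: z=[0.3387, 0.4891, 0.8038] o=[1.3143, 0.0832, -0.0707] → [-0.4486, 0.5100, -0.1213, 0.3387, 0.4891, 0.8038]
q̇ = J⁺·V = [-0.3740, -0.8290, 0.5170, 0.0140, 0.0060, -0.7370]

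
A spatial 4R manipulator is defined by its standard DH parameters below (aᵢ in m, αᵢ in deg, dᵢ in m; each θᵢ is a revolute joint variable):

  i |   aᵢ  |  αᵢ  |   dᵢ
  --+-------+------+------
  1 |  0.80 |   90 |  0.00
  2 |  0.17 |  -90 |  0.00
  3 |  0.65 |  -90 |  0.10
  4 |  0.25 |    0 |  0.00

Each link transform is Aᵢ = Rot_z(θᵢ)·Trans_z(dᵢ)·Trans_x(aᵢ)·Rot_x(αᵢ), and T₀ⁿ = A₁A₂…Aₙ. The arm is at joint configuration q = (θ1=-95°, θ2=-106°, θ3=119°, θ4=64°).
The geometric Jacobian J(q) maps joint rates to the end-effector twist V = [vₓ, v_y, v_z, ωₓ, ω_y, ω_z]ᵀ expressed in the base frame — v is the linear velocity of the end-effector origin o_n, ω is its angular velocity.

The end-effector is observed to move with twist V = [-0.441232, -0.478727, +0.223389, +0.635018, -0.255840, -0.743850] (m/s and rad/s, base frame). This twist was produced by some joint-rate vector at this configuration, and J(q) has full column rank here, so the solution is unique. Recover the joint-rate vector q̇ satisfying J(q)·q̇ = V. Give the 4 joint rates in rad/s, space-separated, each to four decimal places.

-0.4710 -0.5400 0.2670 -0.2370

o_n = [0.5978, -0.7899, 0.2249]
J₁: ẑ×o_n = [0.7899, 0.5978, -0.0000], ω = ẑ
J2: z=[-0.9962, 0.0872, 0.0000] o=[-0.0697, -0.7970, 0.0000] → [0.0196, 0.2241, -0.0652, -0.9962, 0.0872, 0.0000]
J3: z=[-0.0838, -0.9576, -0.2756] o=[-0.0656, -0.7503, -0.1634] → [-0.3828, -0.1503, 0.6386, -0.0838, -0.9576, -0.2756]
J4: z=[-0.5040, -0.1979, 0.8407] o=[0.4848, -0.9821, 0.1119] → [-0.1840, 0.1520, -0.0745, -0.5040, -0.1979, 0.8407]
q̇ = J⁺·V = [-0.4710, -0.5400, 0.2670, -0.2370]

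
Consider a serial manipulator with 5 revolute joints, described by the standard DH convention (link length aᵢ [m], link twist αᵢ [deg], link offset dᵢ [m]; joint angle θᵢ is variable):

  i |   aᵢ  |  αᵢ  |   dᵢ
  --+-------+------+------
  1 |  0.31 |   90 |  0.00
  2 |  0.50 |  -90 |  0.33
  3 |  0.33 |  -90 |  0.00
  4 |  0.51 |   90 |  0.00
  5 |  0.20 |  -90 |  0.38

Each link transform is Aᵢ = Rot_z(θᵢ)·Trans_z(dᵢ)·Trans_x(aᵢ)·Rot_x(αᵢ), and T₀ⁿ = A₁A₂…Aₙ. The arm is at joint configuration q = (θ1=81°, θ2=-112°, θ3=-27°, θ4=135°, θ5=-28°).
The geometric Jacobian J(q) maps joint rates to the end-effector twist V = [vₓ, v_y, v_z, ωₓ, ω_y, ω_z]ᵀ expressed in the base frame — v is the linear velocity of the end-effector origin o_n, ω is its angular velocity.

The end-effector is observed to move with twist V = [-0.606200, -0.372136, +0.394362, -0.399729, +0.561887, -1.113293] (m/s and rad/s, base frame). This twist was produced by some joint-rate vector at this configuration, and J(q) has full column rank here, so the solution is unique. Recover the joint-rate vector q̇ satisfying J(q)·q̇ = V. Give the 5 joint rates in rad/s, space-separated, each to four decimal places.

-0.6980 -0.4940 0.7960 0.0810 0.2600

o_n = [0.3657, -0.6638, -0.2351]
J₁: ẑ×o_n = [0.6638, 0.3657, -0.0000], ω = ẑ
J2: z=[0.9877, -0.1564, 0.0000] o=[0.0485, 0.3062, 0.0000] → [0.0368, 0.2322, -0.9084, 0.9877, -0.1564, 0.0000]
J3: z=[0.1450, 0.9158, -0.3746] o=[0.3451, 0.0696, -0.4636] → [-0.0654, -0.0409, -0.1252, 0.1450, 0.9158, -0.3746]
J4: z=[-0.9066, -0.0286, -0.4209] o=[0.4759, -0.0627, -0.7362] → [-0.2674, 0.5007, 0.5418, -0.9066, -0.0286, -0.4209]
J5: z=[0.1776, -0.9309, -0.3193] o=[0.2807, -0.2484, -0.3032] → [-0.1960, -0.0392, 0.0054, 0.1776, -0.9309, -0.3193]
q̇ = J⁺·V = [-0.6980, -0.4940, 0.7960, 0.0810, 0.2600]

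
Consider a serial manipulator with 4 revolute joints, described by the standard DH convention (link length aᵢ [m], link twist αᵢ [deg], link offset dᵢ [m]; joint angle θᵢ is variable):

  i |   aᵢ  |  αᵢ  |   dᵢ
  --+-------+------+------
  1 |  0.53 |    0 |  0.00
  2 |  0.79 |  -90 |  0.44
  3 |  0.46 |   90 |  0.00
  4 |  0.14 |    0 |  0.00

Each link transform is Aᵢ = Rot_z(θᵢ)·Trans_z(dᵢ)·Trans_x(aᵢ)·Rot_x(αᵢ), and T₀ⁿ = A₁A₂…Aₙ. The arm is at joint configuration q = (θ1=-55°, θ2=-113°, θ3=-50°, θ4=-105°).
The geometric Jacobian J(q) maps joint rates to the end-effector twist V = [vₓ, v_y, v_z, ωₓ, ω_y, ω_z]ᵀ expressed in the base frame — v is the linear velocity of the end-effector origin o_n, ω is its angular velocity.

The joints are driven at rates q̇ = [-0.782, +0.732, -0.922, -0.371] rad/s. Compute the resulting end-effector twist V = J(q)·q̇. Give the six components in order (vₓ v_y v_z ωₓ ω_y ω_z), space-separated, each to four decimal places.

-0.0168 -0.1286 0.2127 -0.4697 0.8428 -0.2885

o_n = [-0.7633, -0.5228, 0.7646]
J₁: ẑ×o_n = [0.5228, -0.7633, 0.0000], ω = ẑ
J2: z=[0.0000, 0.0000, 1.0000] o=[0.3040, -0.4342, 0.0000] → [0.0886, -1.0673, 0.0000, 0.0000, 0.0000, 1.0000]
J3: z=[0.2079, -0.9781, 0.0000] o=[-0.4687, -0.5984, 0.4400] → [-0.3175, -0.0675, -0.2724, 0.2079, -0.9781, 0.0000]
J4: z=[0.7493, 0.1593, 0.6428] o=[-0.7580, -0.6599, 0.7924] → [-0.0926, 0.0174, 0.1036, 0.7493, 0.1593, 0.6428]
V = J·q̇ = [-0.0168, -0.1286, 0.2127, -0.4697, 0.8428, -0.2885]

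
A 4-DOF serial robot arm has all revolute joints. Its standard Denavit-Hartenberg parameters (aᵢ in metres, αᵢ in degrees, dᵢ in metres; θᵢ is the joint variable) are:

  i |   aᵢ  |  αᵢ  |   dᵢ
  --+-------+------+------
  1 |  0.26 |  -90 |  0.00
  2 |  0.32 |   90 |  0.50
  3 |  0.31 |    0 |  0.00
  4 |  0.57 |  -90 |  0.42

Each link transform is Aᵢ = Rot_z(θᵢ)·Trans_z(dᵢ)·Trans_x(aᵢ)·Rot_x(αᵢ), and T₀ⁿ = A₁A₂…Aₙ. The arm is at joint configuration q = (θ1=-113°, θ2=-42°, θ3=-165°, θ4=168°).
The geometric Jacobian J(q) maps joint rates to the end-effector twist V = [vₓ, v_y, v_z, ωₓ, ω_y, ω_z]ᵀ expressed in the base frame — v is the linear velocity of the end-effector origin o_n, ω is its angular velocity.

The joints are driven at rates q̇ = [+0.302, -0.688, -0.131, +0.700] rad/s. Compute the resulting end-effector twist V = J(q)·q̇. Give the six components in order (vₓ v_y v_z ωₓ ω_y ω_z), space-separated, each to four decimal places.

0.7013 0.4003 0.0898 -0.4845 0.6193 0.7248

o_n = [0.2508, -0.5598, 0.7068]
J₁: ẑ×o_n = [0.5598, 0.2508, -0.0000], ω = ẑ
J2: z=[0.9205, -0.3907, 0.0000] o=[-0.1016, -0.2393, 0.0000] → [-0.2762, -0.6506, -0.1573, 0.9205, -0.3907, 0.0000]
J3: z=[0.2615, 0.6159, 0.7431] o=[0.2657, -0.6536, 0.2141] → [0.2337, -0.1399, 0.0337, 0.2615, 0.6159, 0.7431]
J4: z=[0.2615, 0.6159, 0.7431] o=[0.2788, -0.4174, 0.0138] → [0.5326, -0.2020, -0.0200, 0.2615, 0.6159, 0.7431]
V = J·q̇ = [0.7013, 0.4003, 0.0898, -0.4845, 0.6193, 0.7248]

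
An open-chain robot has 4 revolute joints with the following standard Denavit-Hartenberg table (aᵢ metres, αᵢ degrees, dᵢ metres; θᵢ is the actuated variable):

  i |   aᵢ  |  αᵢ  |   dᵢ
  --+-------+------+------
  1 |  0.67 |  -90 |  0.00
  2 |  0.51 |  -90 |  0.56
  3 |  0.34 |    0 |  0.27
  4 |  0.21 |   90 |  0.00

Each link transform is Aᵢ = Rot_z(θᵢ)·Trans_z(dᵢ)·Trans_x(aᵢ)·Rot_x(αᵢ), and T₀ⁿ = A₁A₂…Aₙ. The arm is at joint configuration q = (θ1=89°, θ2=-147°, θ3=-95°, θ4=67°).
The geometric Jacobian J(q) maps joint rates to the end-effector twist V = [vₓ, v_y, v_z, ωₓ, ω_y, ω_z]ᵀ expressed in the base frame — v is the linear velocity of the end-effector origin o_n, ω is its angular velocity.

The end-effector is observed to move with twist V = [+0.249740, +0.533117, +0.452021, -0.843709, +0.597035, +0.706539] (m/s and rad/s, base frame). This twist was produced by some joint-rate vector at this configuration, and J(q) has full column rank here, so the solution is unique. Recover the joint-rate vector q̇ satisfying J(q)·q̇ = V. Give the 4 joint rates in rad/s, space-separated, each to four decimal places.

o_n = [-0.9926, 0.2760, 0.5891]
J₁: ẑ×o_n = [-0.2760, -0.9926, 0.0000], ω = ẑ
J2: z=[-0.9998, 0.0175, 0.0000] o=[0.0117, 0.6699, 0.0000] → [0.0103, 0.5890, 0.4113, -0.9998, 0.0175, 0.0000]
J3: z=[0.0095, 0.5446, 0.8387] o=[-0.5557, 0.2520, 0.2778] → [0.1494, -0.3694, 0.2382, 0.0095, 0.5446, 0.8387]
J4: z=[0.0095, 0.5446, 0.8387] o=[-0.8913, 0.4298, 0.4881] → [0.1839, -0.0859, 0.0537, 0.0095, 0.5446, 0.8387]
q̇ = J⁺·V = [-0.1900, 0.8540, 0.2350, 0.8340]

-0.1900 0.8540 0.2350 0.8340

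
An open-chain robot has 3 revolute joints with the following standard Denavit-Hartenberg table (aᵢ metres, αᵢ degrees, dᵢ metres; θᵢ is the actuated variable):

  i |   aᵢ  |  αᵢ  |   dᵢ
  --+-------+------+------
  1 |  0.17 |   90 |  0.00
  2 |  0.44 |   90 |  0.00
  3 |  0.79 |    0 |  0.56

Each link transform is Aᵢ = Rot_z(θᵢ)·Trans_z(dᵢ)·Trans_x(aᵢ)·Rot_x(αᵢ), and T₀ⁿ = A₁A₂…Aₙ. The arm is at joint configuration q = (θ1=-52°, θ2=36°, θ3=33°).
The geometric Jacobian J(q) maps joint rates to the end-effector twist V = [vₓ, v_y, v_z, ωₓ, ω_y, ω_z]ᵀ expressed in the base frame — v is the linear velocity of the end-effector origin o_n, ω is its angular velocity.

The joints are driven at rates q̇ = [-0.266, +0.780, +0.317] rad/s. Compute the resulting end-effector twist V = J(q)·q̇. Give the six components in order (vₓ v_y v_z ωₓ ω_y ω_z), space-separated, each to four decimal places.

o_n = [0.5174, -1.3611, 0.1950]
J₁: ẑ×o_n = [1.3611, 0.5174, -0.0000], ω = ẑ
J2: z=[-0.7880, -0.6157, 0.0000] o=[0.1047, -0.1340, 0.0000] → [-0.1201, 0.1537, 1.2211, -0.7880, -0.6157, 0.0000]
J3: z=[0.3619, -0.4632, -0.8090] o=[0.3238, -0.4145, 0.2586] → [-0.7364, -0.1336, -0.2529, 0.3619, -0.4632, -0.8090]
V = J·q̇ = [-0.6891, -0.0601, 0.8723, -0.4999, -0.6270, -0.5225]

-0.6891 -0.0601 0.8723 -0.4999 -0.6270 -0.5225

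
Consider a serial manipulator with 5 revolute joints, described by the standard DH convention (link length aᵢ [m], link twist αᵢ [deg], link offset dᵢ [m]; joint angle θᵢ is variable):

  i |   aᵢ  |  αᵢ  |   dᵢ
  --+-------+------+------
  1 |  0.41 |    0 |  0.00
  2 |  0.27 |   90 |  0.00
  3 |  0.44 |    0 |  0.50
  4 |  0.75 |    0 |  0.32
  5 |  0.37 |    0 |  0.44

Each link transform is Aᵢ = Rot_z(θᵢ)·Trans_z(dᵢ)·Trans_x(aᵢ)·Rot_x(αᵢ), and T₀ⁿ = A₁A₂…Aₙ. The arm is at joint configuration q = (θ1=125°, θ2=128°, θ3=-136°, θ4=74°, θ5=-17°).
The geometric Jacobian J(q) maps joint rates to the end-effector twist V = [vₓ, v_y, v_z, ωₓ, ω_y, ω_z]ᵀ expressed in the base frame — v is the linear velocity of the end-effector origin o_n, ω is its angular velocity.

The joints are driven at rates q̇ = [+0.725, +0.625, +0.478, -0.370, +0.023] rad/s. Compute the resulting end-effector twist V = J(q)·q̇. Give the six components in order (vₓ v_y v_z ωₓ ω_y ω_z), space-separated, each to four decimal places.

o_n = [-1.5501, 0.3445, -1.3311]
J₁: ẑ×o_n = [-0.3445, -1.5501, 0.0000], ω = ẑ
J2: z=[0.0000, 0.0000, 1.0000] o=[-0.2352, 0.3359, 0.0000] → [-0.0086, -1.3149, 0.0000, 0.0000, 0.0000, 1.0000]
J3: z=[-0.9563, 0.2924, 0.0000] o=[-0.3141, 0.0777, 0.0000] → [-0.3892, -1.2729, 0.1062, -0.9563, 0.2924, 0.0000]
J4: z=[-0.9563, 0.2924, 0.0000] o=[-0.6997, 0.5265, -0.3056] → [-0.2998, -0.9806, 0.4227, -0.9563, 0.2924, 0.0000]
J5: z=[-0.9563, 0.2924, 0.0000] o=[-1.1087, 0.2834, -0.9679] → [-0.1062, -0.3473, 0.0706, -0.9563, 0.2924, 0.0000]
V = J·q̇ = [-0.3327, -2.1993, -0.1040, -0.1253, 0.0383, 1.3500]

-0.3327 -2.1993 -0.1040 -0.1253 0.0383 1.3500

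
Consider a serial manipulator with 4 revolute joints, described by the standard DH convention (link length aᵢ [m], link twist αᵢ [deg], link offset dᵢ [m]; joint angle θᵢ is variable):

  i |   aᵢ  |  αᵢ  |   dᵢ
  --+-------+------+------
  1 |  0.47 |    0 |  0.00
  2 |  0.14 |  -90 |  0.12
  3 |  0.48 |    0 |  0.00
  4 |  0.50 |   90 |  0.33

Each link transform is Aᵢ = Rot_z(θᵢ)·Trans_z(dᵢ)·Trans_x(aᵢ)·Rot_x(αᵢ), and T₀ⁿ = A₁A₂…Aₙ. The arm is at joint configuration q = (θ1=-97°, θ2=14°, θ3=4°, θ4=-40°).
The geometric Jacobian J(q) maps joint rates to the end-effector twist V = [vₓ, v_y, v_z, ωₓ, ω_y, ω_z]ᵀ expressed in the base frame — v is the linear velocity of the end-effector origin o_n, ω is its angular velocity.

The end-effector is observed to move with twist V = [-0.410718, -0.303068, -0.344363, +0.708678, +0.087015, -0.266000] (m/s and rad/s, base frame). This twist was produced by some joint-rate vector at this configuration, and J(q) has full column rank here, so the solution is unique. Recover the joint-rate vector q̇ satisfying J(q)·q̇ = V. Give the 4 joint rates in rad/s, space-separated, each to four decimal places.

o_n = [0.3950, -1.4420, 0.3804]
J₁: ẑ×o_n = [1.4420, 0.3950, -0.0000], ω = ẑ
J2: z=[0.0000, 0.0000, 1.0000] o=[-0.0573, -0.4665, 0.0000] → [0.9755, 0.4523, -0.0000, 0.0000, 0.0000, 1.0000]
J3: z=[0.9925, 0.1219, 0.0000] o=[-0.0402, -0.6055, 0.1200] → [0.0317, -0.2585, -0.8833, 0.9925, 0.1219, 0.0000]
J4: z=[0.9925, 0.1219, 0.0000] o=[0.0181, -1.0807, 0.0865] → [0.0358, -0.2917, -0.4045, 0.9925, 0.1219, 0.0000]
q̇ = J⁺·V = [-0.3780, 0.1120, 0.1160, 0.5980]

-0.3780 0.1120 0.1160 0.5980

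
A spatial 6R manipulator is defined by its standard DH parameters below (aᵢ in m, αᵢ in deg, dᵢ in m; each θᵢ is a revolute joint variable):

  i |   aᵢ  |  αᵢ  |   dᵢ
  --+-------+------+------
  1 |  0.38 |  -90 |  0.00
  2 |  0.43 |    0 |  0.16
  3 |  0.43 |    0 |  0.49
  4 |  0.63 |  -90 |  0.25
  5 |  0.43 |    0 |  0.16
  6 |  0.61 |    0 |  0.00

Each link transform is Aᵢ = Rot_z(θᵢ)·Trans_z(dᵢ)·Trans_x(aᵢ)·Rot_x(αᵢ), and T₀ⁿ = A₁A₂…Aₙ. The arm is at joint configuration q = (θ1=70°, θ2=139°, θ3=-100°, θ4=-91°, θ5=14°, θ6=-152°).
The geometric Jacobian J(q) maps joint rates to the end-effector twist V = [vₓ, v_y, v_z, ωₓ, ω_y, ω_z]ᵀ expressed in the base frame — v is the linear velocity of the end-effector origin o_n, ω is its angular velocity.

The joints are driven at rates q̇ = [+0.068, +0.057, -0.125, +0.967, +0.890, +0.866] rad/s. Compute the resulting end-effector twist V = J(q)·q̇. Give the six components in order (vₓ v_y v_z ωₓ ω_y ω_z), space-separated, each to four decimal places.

-0.2376 0.7642 0.0910 -0.3715 1.6078 -1.0131

o_n = [-0.8301, 1.2401, -0.1832]
J₁: ẑ×o_n = [-1.2401, -0.8301, 0.0000], ω = ẑ
J2: z=[-0.9397, 0.3420, 0.0000] o=[0.1300, 0.3571, 0.0000] → [-0.0627, -0.1722, -0.5014, -0.9397, 0.3420, 0.0000]
J3: z=[-0.9397, 0.3420, 0.0000] o=[-0.1314, 0.1069, -0.2821] → [0.0338, 0.0929, -0.8259, -0.9397, 0.3420, 0.0000]
J4: z=[-0.9397, 0.3420, 0.0000] o=[-0.4775, 0.5885, -0.5527] → [0.1264, 0.3472, -0.4917, -0.9397, 0.3420, 0.0000]
J5: z=[0.2695, 0.7405, -0.6157] o=[-0.5798, 1.0384, -0.0563] → [0.0301, 0.1883, 0.2397, 0.2695, 0.7405, -0.6157]
J6: z=[0.2695, 0.7405, -0.6157] o=[-0.3511, 1.3627, 0.1740] → [-0.3400, 0.3912, 0.3216, 0.2695, 0.7405, -0.6157]
V = J·q̇ = [-0.2376, 0.7642, 0.0910, -0.3715, 1.6078, -1.0131]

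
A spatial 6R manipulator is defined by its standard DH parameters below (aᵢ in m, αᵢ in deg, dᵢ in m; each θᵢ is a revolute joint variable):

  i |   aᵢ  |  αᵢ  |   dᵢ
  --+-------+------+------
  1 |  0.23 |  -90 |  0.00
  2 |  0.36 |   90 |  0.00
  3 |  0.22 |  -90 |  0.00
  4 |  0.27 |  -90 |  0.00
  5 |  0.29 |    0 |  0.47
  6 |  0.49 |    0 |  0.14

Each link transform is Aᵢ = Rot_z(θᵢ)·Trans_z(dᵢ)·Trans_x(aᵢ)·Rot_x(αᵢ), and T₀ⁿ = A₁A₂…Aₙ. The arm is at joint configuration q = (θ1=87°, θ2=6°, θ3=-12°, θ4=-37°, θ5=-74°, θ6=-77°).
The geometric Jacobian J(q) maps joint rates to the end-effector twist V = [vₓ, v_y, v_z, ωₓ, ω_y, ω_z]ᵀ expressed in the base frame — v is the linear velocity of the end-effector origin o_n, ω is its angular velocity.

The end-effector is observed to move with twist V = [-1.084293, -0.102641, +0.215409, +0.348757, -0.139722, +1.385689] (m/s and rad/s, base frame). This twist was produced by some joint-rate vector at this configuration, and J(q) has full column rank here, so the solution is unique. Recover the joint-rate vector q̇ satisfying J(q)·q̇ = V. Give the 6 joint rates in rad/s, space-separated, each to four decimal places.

0.9430 -0.0220 0.3030 -0.3610 0.7600 -0.9160

o_n = [-0.3354, 1.1681, -0.6340]
J₁: ẑ×o_n = [-1.1681, -0.3354, 0.0000], ω = ẑ
J2: z=[-0.9986, 0.0523, 0.0000] o=[0.0120, 0.2297, 0.0000] → [-0.0332, -0.6331, -0.9190, -0.9986, 0.0523, 0.0000]
J3: z=[0.0055, 0.1044, 0.9945] o=[0.0308, 0.5872, -0.0376] → [-0.6400, -0.3609, 0.0414, 0.0055, 0.1044, 0.9945]
J4: z=[-0.9660, 0.2577, -0.0217] o=[0.0877, 0.7985, -0.0601] → [-0.1399, -0.5452, -0.2480, -0.9660, 0.2577, -0.0217]
J5: z=[0.1512, 0.4947, -0.8558] o=[0.1443, 1.0226, 0.0794] → [-0.2285, 0.5184, 0.2593, 0.1512, 0.4947, -0.8558]
J6: z=[0.1512, 0.4947, -0.8558] o=[-0.0371, 1.3933, -0.2875] → [-0.3642, 0.3076, 0.1135, 0.1512, 0.4947, -0.8558]
q̇ = J⁺·V = [0.9430, -0.0220, 0.3030, -0.3610, 0.7600, -0.9160]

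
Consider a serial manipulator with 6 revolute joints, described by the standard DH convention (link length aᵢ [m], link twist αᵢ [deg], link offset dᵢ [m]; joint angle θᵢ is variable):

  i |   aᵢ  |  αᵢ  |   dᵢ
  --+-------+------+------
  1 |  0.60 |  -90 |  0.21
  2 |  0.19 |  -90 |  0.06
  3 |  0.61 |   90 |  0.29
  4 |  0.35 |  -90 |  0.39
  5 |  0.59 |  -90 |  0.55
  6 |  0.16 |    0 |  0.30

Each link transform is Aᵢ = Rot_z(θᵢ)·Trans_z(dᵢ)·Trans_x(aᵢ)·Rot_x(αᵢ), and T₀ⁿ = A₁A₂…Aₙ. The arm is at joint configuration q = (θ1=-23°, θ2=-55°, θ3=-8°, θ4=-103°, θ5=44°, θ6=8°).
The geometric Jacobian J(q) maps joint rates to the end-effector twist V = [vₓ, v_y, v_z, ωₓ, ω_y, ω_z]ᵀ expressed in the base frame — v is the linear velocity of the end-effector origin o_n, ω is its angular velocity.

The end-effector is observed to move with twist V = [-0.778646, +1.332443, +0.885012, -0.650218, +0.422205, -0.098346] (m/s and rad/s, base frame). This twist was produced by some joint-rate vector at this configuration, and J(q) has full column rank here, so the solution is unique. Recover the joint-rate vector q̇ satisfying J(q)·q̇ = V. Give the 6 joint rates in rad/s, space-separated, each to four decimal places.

0.8680 -0.9540 0.2210 0.7060 -0.9730 -0.7550

o_n = [0.7579, -0.4816, 1.4747]
J₁: ẑ×o_n = [0.4816, 0.7579, -0.0000], ω = ẑ
J2: z=[0.3907, 0.9205, 0.0000] o=[0.5523, -0.2344, 0.2100] → [1.1642, -0.4942, -0.2858, 0.3907, 0.9205, 0.0000]
J3: z=[0.7540, -0.3201, -0.5736] o=[0.6761, -0.2218, 0.3656] → [-0.5040, -0.8832, -0.1697, 0.7540, -0.3201, -0.5736]
J4: z=[0.3134, 0.9427, -0.1140] o=[1.2468, -0.3718, 0.6941] → [0.7234, -0.1889, 0.4266, 0.3134, 0.9427, -0.1140]
J5: z=[0.3928, -0.0194, 0.9194] o=[1.0665, 0.1124, 0.7814] → [0.5326, -0.5561, -0.2393, 0.3928, -0.0194, 0.9194]
J6: z=[0.3751, -0.9094, -0.1795] o=[0.7871, -0.1434, 1.4936] → [-0.0435, 0.0123, -0.1535, 0.3751, -0.9094, -0.1795]
q̇ = J⁺·V = [0.8680, -0.9540, 0.2210, 0.7060, -0.9730, -0.7550]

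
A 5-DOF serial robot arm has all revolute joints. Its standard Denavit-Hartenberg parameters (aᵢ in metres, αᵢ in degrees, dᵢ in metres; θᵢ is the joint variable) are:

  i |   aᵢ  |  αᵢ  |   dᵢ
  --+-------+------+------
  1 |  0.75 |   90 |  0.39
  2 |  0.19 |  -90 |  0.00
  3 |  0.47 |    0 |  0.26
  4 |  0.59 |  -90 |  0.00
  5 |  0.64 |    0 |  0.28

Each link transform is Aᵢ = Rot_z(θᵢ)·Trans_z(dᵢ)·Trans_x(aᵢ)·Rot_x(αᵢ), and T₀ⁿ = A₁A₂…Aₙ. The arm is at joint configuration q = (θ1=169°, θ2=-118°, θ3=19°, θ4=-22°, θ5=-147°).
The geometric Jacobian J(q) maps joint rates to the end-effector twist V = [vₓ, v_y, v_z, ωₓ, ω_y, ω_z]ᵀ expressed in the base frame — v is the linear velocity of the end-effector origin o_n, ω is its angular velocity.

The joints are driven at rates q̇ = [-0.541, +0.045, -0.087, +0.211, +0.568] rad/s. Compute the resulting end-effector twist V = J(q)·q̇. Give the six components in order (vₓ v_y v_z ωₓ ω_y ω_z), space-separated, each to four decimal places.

o_n = [-1.0221, -0.2392, -0.5157]
J₁: ẑ×o_n = [0.2392, -1.0221, 0.0000], ω = ẑ
J2: z=[0.1908, 0.9816, 0.0000] o=[-0.7362, 0.1431, 0.3900] → [-0.8891, 0.1728, 0.2077, 0.1908, 0.9816, 0.0000]
J3: z=[-0.8667, 0.1685, -0.4695] o=[-0.6487, 0.1261, 0.2222] → [-0.2958, -0.4643, 0.3795, -0.8667, 0.1685, -0.4695]
J4: z=[-0.8667, 0.1685, -0.4695] o=[-0.6984, -0.0201, -0.2922] → [-0.1405, -0.0418, 0.2444, -0.8667, 0.1685, -0.4695]
J5: z=[-0.1664, -0.9850, -0.0462] o=[-0.4210, -0.0426, -0.8124] → [-0.3013, 0.0772, -0.5593, -0.1664, -0.9850, -0.0462]
V = J·q̇ = [-0.3445, 0.6361, -0.2898, -0.1934, -0.4944, -0.6255]

-0.3445 0.6361 -0.2898 -0.1934 -0.4944 -0.6255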